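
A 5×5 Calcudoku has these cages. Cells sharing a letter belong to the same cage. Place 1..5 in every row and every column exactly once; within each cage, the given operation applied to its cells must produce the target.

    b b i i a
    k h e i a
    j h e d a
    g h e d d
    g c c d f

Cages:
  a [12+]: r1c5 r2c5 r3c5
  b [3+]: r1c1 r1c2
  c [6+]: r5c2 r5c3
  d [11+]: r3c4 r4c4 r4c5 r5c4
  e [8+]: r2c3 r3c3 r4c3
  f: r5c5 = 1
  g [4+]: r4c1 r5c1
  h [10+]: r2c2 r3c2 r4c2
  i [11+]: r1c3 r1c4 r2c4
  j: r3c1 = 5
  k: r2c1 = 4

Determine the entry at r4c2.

K is a freebie, so r2c1 = 4.
J is a freebie, leaving r3c1 = 5.
F is a freebie, leaving r5c5 = 1.
The two cells of cage g must have sum 4, so r4c1 = 1.
1 is placed in row 5, which forces r5c1 = 3.
Column 1 already has 1, leaving r1c1 = 2.
The two cells of cage b must have sum 3, which forces r1c2 = 1.
The only place for 1 in row 2 is r2c3.
In row 3, 1 can only go at r3c4, so r3c4 = 1.
The only place for 5 in row 5 is r5c4.
Cage i needs sum 11; hence r1c3 = 5.
5 is placed in column 4, leaving r1c4 = 4.
4 is placed in row 1; hence r1c5 = 3.
The 3 cells of cage i must have sum 11, so r2c4 = 2.
3 is placed in column 5; hence r2c5 = 5.
3 is placed in column 5, which forces r3c5 = 4.
2 is placed in column 4, so r4c4 = 3.
3 is placed in column 5; hence r4c5 = 2.
Row 2 already has 5, which forces r2c2 = 3.
The 3 cells of cage h must have sum 10; hence r3c2 = 2.
Cage e has sum 8, which forces r3c3 = 3.
Row 4 already has 2, so r4c2 = 5.
Row 4 now contains 3; hence r4c3 = 4.
2 is placed in column 2, leaving r5c2 = 4.
4 is placed in column 3, leaving r5c3 = 2.
The full grid is 2 1 5 4 3 / 4 3 1 2 5 / 5 2 3 1 4 / 1 5 4 3 2 / 3 4 2 5 1.

5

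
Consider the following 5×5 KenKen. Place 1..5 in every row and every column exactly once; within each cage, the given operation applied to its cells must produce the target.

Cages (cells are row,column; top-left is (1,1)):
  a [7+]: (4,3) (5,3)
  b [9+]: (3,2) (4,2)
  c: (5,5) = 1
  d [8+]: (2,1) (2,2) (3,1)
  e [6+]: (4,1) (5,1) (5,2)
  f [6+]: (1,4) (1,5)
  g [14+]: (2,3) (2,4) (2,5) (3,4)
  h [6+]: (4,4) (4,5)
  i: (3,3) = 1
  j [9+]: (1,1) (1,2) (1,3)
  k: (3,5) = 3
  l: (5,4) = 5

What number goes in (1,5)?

5

Cage i is a single given cell; hence (3,3) = 1.
Cage k is given, leaving (3,5) = 3.
L is a freebie; hence (5,4) = 5.
Cage c is a single given cell, leaving (5,5) = 1.
Cage e needs sum 6, leaving (4,1) = 1.
In row 4, 3 can only go at (4,3), so (4,3) = 3.
Cage a needs two cells with sum 7; hence (5,3) = 4.
Row 4 needs a 5, and only (4,2) is open for it.
Column 2 already has 5, leaving (3,2) = 4.
Row 3 already has 4, so (3,4) = 2.
2 is placed in column 4; hence (4,4) = 4.
Row 4 now contains 4; hence (4,5) = 2.
4 is placed in column 4, which forces (1,4) = 1.
Cage f needs two cells with sum 6, leaving (1,5) = 5.
Cage d needs sum 8; hence (2,1) = 2.
Cage d has sum 8, so (2,2) = 1.
Cage g has sum 14; hence (2,3) = 5.
Cage g needs sum 14, which forces (2,4) = 3.
Cage g has sum 14, which forces (2,5) = 4.
Row 3 now contains 2; hence (3,1) = 5.
Column 1 now contains 2; hence (5,1) = 3.
3 is placed in row 5, leaving (5,2) = 2.
3 is placed in column 1, so (1,1) = 4.
Row 1 already has 1; hence (1,2) = 3.
Row 1 now contains 5, so (1,3) = 2.
The full grid is 4 3 2 1 5 / 2 1 5 3 4 / 5 4 1 2 3 / 1 5 3 4 2 / 3 2 4 5 1.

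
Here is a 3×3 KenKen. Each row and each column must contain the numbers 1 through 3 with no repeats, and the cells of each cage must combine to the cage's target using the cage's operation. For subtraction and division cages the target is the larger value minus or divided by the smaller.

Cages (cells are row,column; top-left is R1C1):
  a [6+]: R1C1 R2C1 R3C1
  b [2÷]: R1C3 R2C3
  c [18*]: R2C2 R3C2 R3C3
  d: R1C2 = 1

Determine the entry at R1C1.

Cage d is a single given cell; hence R1C2 = 1.
Row 1 already has 1, leaving R1C3 = 2.
The 3 cells of cage c must have product 18; hence R2C2 = 3.
2 is placed in column 3, which forces R2C3 = 1.
The 3 cells of cage c must have product 18, leaving R3C2 = 2.
Cage c needs product 18, so R3C3 = 3.
2 is placed in row 1, which forces R1C1 = 3.
Row 2 already has 1, leaving R2C1 = 2.
Row 3 already has 3, so R3C1 = 1.
Filled in: 3 1 2 / 2 3 1 / 1 2 3.

3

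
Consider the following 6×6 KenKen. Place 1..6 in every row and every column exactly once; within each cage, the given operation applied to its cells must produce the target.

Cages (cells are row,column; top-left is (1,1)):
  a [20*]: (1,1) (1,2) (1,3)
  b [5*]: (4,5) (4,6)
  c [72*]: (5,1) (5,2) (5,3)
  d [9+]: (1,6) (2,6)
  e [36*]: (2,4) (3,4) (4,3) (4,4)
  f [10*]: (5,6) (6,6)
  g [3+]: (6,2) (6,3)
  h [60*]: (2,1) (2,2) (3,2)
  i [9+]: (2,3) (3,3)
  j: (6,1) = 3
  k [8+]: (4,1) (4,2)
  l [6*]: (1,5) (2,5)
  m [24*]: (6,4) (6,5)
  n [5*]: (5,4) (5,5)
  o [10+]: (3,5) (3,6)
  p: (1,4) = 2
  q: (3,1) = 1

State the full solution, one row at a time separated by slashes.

5 4 1 2 3 6 / 6 5 4 1 2 3 / 1 2 5 3 6 4 / 2 6 3 4 5 1 / 4 3 6 5 1 2 / 3 1 2 6 4 5

P is a freebie; hence (1,4) = 2.
Cage q is given, leaving (3,1) = 1.
J is a freebie, leaving (6,1) = 3.
The only place for 2 in row 3 is (3,2).
2 is placed in column 2, which forces (6,2) = 1.
Cage g's pair has sum 3, leaving (6,3) = 2.
2 is placed in row 6, which forces (6,6) = 5.
Cage a needs product 20; hence (1,3) = 1.
2 is placed in column 3, so (4,3) = 3.
The two cells of cage b must have product 5, so (4,5) = 5.
Column 6 already has 5, leaving (4,6) = 1.
Column 5 now contains 5, leaving (5,5) = 1.
Column 6 already has 5; hence (5,6) = 2.
Cage l's pair has product 6, leaving (1,5) = 3.
Row 1 now contains 3, so (1,6) = 6.
Cage e needs product 36, which forces (2,4) = 1.
The two cells of cage l must have product 6, which forces (2,5) = 2.
6 is placed in column 6, which forces (2,6) = 3.
Cage e needs product 36, leaving (3,4) = 3.
6 is placed in column 6, which forces (3,6) = 4.
5 is placed in row 4; hence (4,1) = 2.
Row 4 now contains 3, so (4,2) = 6.
Row 4 already has 1, which forces (4,4) = 4.
Cage c has product 72, which forces (5,2) = 3.
1 is placed in row 5; hence (5,4) = 5.
Column 4 now contains 4, leaving (6,4) = 6.
6 is placed in row 6, leaving (6,5) = 4.
The 3 cells of cage h must have product 60, leaving (2,1) = 6.
Column 2 now contains 6, leaving (2,2) = 5.
Cage i needs two cells with sum 9, so (2,3) = 4.
4 is placed in row 3, which forces (3,3) = 5.
4 is placed in row 3, which forces (3,5) = 6.
6 is placed in column 1, which forces (5,1) = 4.
Column 3 already has 4; hence (5,3) = 6.
Column 1 already has 4, leaving (1,1) = 5.
5 is placed in column 2, which forces (1,2) = 4.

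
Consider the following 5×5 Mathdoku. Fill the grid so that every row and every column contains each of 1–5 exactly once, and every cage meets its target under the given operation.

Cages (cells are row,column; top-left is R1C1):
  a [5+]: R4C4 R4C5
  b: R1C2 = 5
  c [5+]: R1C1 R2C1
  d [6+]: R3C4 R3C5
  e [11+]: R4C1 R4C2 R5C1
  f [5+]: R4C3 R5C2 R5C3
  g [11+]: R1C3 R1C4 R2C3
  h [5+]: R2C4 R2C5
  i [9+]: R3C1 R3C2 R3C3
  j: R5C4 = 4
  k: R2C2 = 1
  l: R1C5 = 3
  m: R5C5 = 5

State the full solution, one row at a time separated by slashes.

B is a freebie; hence R1C2 = 5.
Cage l is a single given cell, leaving R1C5 = 3.
Cage k is a single given cell; hence R2C2 = 1.
Column 2 already has 1, leaving R5C2 = 2.
J is a freebie; hence R5C4 = 4.
Cage m is a single given cell, leaving R5C5 = 5.
The 3 cells of cage g must have sum 11, which forces R1C3 = 4.
4 is placed in column 4, so R1C4 = 2.
Cage g has sum 11, leaving R2C3 = 5.
The two cells of cage h must have sum 5, so R2C4 = 3.
The two cells of cage h must have sum 5, which forces R2C5 = 2.
Column 4 already has 2; hence R3C4 = 5.
The 3 cells of cage e must have sum 11; hence R4C1 = 5.
Cage e has sum 11, leaving R4C2 = 3.
Cage f has sum 5, leaving R4C3 = 2.
Column 4 now contains 3, which forces R4C4 = 1.
Column 5 now contains 2, which forces R4C5 = 4.
5 is placed in row 5; hence R5C1 = 3.
The 3 cells of cage f must have sum 5, which forces R5C3 = 1.
Row 1 already has 2, so R1C1 = 1.
Row 2 now contains 3, leaving R2C1 = 4.
Cage i has sum 9, so R3C1 = 2.
Column 2 already has 3, so R3C2 = 4.
1 is placed in column 3; hence R3C3 = 3.
Column 5 already has 4, so R3C5 = 1.

1 5 4 2 3 / 4 1 5 3 2 / 2 4 3 5 1 / 5 3 2 1 4 / 3 2 1 4 5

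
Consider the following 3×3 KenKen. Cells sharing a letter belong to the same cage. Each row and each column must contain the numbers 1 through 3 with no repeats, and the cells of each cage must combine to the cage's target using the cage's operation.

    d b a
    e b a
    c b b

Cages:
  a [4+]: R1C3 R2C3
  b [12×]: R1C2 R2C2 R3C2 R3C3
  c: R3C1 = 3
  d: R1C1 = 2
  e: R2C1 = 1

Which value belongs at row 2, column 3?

3

D is a freebie, so R1C1 = 2.
E is a freebie; hence R2C1 = 1.
1 is placed in row 2, which forces R2C3 = 3.
Cage c is given, which forces R3C1 = 3.
Row 3 now contains 3, leaving R3C2 = 1.
Cage b needs product 12, leaving R3C3 = 2.
Column 2 already has 1, so R1C2 = 3.
Column 3 now contains 3, which forces R1C3 = 1.
3 is placed in row 2, leaving R2C2 = 2.
Completed grid: 2 3 1 / 1 2 3 / 3 1 2.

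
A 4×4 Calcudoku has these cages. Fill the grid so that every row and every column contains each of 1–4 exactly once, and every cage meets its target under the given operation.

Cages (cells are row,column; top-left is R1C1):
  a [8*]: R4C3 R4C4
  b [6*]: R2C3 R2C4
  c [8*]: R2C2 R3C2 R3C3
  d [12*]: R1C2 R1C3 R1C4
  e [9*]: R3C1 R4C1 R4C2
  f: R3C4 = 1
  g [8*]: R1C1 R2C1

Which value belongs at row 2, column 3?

Cage e needs product 9, leaving R3C1 = 3.
F is a freebie, which forces R3C4 = 1.
Cage e has product 9, so R4C1 = 1.
The 3 cells of cage e must have product 9; hence R4C2 = 3.
The 3 cells of cage c must have product 8, so R2C2 = 1.
1 is placed in column 2, so R1C2 = 4.
The 3 cells of cage d must have product 12, which forces R1C3 = 1.
Cage d needs product 12; hence R1C4 = 3.
Column 4 already has 3, so R2C4 = 2.
4 is placed in column 2, leaving R3C2 = 2.
2 is placed in row 3, so R3C3 = 4.
Column 3 already has 4, leaving R4C3 = 2.
Column 4 now contains 2, so R4C4 = 4.
Row 1 already has 4, which forces R1C1 = 2.
2 is placed in row 2, which forces R2C1 = 4.
2 is placed in row 2; hence R2C3 = 3.
Filled in: 2 4 1 3 / 4 1 3 2 / 3 2 4 1 / 1 3 2 4.

3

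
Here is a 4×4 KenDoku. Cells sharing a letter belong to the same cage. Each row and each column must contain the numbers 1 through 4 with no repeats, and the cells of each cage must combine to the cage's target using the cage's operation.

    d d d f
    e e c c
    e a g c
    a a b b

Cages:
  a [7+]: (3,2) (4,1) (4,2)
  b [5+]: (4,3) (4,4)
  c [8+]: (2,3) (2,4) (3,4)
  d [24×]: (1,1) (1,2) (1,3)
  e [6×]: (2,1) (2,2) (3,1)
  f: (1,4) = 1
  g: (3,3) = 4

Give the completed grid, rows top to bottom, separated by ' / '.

3 4 2 1 / 2 3 1 4 / 1 2 4 3 / 4 1 3 2

Cage f is given, so (1,4) = 1.
Cage g is a single given cell, which forces (3,3) = 4.
Row 2 needs a 4, and only (2,4) is open for it.
In column 3, 1 can only go at (2,3), so (2,3) = 1.
The 3 cells of cage e must have product 6, leaving (3,1) = 1.
Cage c has sum 8, which forces (3,4) = 3.
3 is placed in column 4, leaving (4,4) = 2.
Row 3 now contains 3; hence (3,2) = 2.
Cage a has sum 7, so (4,1) = 4.
Cage a needs sum 7, which forces (4,2) = 1.
Row 4 now contains 2, so (4,3) = 3.
Cage d needs product 24, leaving (1,1) = 3.
Cage d has product 24; hence (1,2) = 4.
Column 3 already has 3, which forces (1,3) = 2.
The 3 cells of cage e must have product 6, which forces (2,1) = 2.
Column 2 now contains 2, which forces (2,2) = 3.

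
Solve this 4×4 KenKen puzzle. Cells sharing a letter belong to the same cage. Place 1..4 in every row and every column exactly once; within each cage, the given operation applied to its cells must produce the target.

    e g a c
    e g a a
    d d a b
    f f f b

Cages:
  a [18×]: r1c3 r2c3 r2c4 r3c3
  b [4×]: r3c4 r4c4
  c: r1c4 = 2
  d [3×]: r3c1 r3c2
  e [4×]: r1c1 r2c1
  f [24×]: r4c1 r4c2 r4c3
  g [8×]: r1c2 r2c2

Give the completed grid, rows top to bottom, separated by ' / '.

1 4 3 2 / 4 2 1 3 / 3 1 2 4 / 2 3 4 1

C is a freebie, so r1c4 = 2.
Cage a has product 18, which forces r2c4 = 3.
Row 1 already has 2, so r1c2 = 4.
Cage g needs two cells with product 8, leaving r2c2 = 2.
Row 2 already has 2; hence r2c3 = 1.
Column 2 already has 2, leaving r4c2 = 3.
Row 1 now contains 4, leaving r1c1 = 1.
1 is placed in column 3, leaving r1c3 = 3.
Row 2 now contains 1, which forces r2c1 = 4.
Cage d's pair has product 3, which forces r3c1 = 3.
3 is placed in column 2, so r3c2 = 1.
The 4 cells of cage a must have product 18, leaving r3c3 = 2.
1 is placed in row 3, so r3c4 = 4.
Column 1 now contains 4; hence r4c1 = 2.
Column 3 now contains 2, leaving r4c3 = 4.
Column 4 already has 4, which forces r4c4 = 1.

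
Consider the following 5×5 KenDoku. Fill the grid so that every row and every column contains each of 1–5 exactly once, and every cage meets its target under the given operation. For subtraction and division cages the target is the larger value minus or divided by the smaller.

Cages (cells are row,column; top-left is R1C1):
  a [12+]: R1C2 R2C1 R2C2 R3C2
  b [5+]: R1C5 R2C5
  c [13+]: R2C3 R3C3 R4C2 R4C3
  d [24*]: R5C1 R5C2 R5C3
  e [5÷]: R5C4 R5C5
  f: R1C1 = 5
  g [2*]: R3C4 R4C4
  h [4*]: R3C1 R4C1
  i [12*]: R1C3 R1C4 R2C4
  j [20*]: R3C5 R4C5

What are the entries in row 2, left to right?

2 1 5 4 3

F is a freebie, which forces R1C1 = 5.
The only place for 5 in column 4 is R5C4.
Row 5 already has 5; hence R5C5 = 1.
Cage i has product 12, so R1C3 = 1.
In row 2, 1 can only go at R2C2, so R2C2 = 1.
Cage a needs sum 12, which forces R3C2 = 5.
Row 3 now contains 5, which forces R3C5 = 4.
4 is placed in column 5, which forces R4C5 = 5.
4 is placed in row 3, so R3C1 = 1.
Row 3 already has 1, leaving R3C4 = 2.
Cage h's pair has product 4, which forces R4C1 = 4.
Column 4 now contains 2; hence R4C4 = 1.
The 4 cells of cage c must have sum 13, so R2C3 = 5.
2 is placed in row 3; hence R3C3 = 3.
Cage c needs sum 13, which forces R4C2 = 3.
The 4 cells of cage c must have sum 13, which forces R4C3 = 2.
Column 3 now contains 2, leaving R5C3 = 4.
3 is placed in column 2, so R1C2 = 4.
4 is placed in row 1, which forces R1C4 = 3.
3 is placed in row 1; hence R1C5 = 2.
The 4 cells of cage a must have sum 12, so R2C1 = 2.
Column 4 now contains 3, leaving R2C4 = 4.
2 is placed in column 5, which forces R2C5 = 3.
The 3 cells of cage d must have product 24; hence R5C1 = 3.
Row 5 already has 4, leaving R5C2 = 2.
Completed grid: 5 4 1 3 2 / 2 1 5 4 3 / 1 5 3 2 4 / 4 3 2 1 5 / 3 2 4 5 1.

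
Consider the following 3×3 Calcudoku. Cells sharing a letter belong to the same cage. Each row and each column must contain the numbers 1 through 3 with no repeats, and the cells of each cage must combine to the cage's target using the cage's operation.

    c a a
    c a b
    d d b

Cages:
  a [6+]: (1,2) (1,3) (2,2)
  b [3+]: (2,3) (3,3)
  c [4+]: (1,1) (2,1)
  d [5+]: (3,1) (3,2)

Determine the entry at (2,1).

3

In row 3, 1 can only go at (3,3), so (3,3) = 1.
Column 3 already has 1, leaving (2,3) = 2.
Cage a needs sum 6, leaving (1,2) = 2.
Column 3 already has 2; hence (1,3) = 3.
Cage a has sum 6; hence (2,2) = 1.
Column 2 already has 2, which forces (3,2) = 3.
Row 1 now contains 3, so (1,1) = 1.
Row 2 already has 1, so (2,1) = 3.
Row 3 now contains 3; hence (3,1) = 2.
Filled in: 1 2 3 / 3 1 2 / 2 3 1.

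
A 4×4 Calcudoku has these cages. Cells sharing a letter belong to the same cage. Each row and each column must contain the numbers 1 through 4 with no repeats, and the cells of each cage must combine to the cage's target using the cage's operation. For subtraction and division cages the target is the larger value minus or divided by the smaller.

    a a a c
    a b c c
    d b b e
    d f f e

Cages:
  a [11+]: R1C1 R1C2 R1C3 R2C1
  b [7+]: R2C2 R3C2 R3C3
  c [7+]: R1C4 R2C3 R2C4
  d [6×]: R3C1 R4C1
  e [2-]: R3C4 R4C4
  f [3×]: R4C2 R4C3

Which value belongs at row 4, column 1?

The only place for 4 in row 4 is R4C4.
Cage e's pair has difference 2, which forces R3C4 = 2.
The 3 cells of cage c must have sum 7; hence R1C4 = 3.
Cage c has sum 7, so R2C3 = 3.
Cage c needs sum 7, so R2C4 = 1.
2 is placed in row 3, leaving R3C1 = 3.
The two cells of cage d must have product 6, leaving R4C1 = 2.
Column 3 now contains 3, leaving R4C3 = 1.
Cage a needs sum 11, which forces R1C1 = 1.
Column 1 now contains 2, so R2C1 = 4.
Row 2 already has 3, which forces R2C2 = 2.
The 3 cells of cage b must have sum 7; hence R3C2 = 1.
Column 3 now contains 1, so R3C3 = 4.
1 is placed in row 4, so R4C2 = 3.
Column 2 now contains 2; hence R1C2 = 4.
Column 3 already has 4, which forces R1C3 = 2.
Completed grid: 1 4 2 3 / 4 2 3 1 / 3 1 4 2 / 2 3 1 4.

2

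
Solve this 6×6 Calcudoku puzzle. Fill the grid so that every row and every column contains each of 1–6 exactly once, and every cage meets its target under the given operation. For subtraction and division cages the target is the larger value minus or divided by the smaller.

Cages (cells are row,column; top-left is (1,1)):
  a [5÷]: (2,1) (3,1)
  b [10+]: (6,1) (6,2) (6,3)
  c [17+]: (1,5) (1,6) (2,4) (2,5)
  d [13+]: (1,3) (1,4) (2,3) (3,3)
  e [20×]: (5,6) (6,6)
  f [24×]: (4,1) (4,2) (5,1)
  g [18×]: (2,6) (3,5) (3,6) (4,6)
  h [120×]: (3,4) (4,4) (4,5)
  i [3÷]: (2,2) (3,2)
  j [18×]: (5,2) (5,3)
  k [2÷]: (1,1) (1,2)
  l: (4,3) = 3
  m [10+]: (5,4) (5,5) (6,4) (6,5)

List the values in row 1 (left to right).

2 4 1 3 5 6

Cage l is a single given cell, which forces (4,3) = 3.
3 is placed in column 3, which forces (5,3) = 6.
Row 5 now contains 6, which forces (5,2) = 3.
The only place for 6 in column 1 is (4,1).
Cage h needs product 120, which forces (3,4) = 6.
Cage i needs two cells with quotient 3, leaving (2,2) = 6.
Row 2 already has 6, which forces (2,6) = 3.
Row 3 now contains 6, leaving (3,2) = 2.
2 is placed in row 3; hence (3,6) = 1.
Column 6 already has 1; hence (4,6) = 2.
Cage k's pair has quotient 2, which forces (1,1) = 2.
Cage a's pair has quotient 5, leaving (2,1) = 1.
1 is placed in row 3, which forces (3,1) = 5.
Row 3 already has 5; hence (3,3) = 4.
1 is placed in row 3, which forces (3,5) = 3.
Column 1 already has 1; hence (5,1) = 4.
4 is placed in row 5, leaving (5,6) = 5.
Column 1 now contains 4; hence (6,1) = 3.
Column 6 already has 5, so (6,6) = 4.
Cage d needs sum 13; hence (1,3) = 1.
Cage d has sum 13, leaving (1,4) = 3.
Column 6 now contains 4, which forces (1,6) = 6.
Cage d has sum 13, leaving (2,3) = 5.
The 3 cells of cage f must have product 24, leaving (4,2) = 1.
Cage b needs sum 10, leaving (6,2) = 5.
Cage b needs sum 10, so (6,3) = 2.
2 is placed in row 6, so (6,4) = 1.
2 is placed in row 6, so (6,5) = 6.
Row 1 now contains 1, leaving (1,2) = 4.
Cage c needs sum 17, leaving (1,5) = 5.
Column 5 now contains 5, so (4,5) = 4.
1 is placed in column 4, leaving (5,4) = 2.
Cage m has sum 10, so (5,5) = 1.
2 is placed in column 4; hence (2,4) = 4.
Column 5 now contains 4, which forces (2,5) = 2.
Row 4 now contains 4, which forces (4,4) = 5.
The full grid is 2 4 1 3 5 6 / 1 6 5 4 2 3 / 5 2 4 6 3 1 / 6 1 3 5 4 2 / 4 3 6 2 1 5 / 3 5 2 1 6 4.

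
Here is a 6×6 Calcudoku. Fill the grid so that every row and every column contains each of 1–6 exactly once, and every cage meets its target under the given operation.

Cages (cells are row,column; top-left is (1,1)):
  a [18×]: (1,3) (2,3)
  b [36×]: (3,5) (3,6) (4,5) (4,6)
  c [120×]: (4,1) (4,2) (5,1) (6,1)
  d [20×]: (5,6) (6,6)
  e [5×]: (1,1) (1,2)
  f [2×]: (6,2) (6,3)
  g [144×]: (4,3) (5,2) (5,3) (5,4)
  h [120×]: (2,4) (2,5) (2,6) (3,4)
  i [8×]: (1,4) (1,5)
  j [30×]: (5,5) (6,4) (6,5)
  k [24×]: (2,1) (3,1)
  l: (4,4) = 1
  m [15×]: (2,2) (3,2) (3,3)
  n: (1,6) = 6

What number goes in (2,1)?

4

Cage n is a single given cell; hence (1,6) = 6.
Cage l is a single given cell, so (4,4) = 1.
6 is placed in row 1, leaving (1,3) = 3.
Cage a needs two cells with product 18; hence (2,3) = 6.
Row 2 now contains 6, leaving (2,1) = 4.
The two cells of cage k must have product 24, so (3,1) = 6.
Cage h needs product 120, leaving (3,4) = 4.
The 4 cells of cage c must have product 120, which forces (4,2) = 4.
Row 4 now contains 4, which forces (4,3) = 2.
2 is placed in row 4, so (4,6) = 3.
Column 3 already has 2, leaving (5,3) = 4.
4 is placed in row 5, which forces (5,6) = 5.
Column 3 already has 2, leaving (6,3) = 1.
5 is placed in column 6, leaving (6,6) = 4.
Column 4 now contains 4; hence (1,4) = 2.
Cage i needs two cells with product 8, which forces (1,5) = 4.
5 is placed in column 6, so (2,6) = 2.
Column 3 now contains 1, so (3,3) = 5.
Column 6 now contains 2, which forces (3,6) = 1.
3 is placed in row 4; hence (4,1) = 5.
3 is placed in row 4; hence (4,5) = 6.
Row 6 already has 1, which forces (6,2) = 2.
5 is placed in column 1, which forces (1,1) = 1.
Cage e's pair has product 5, so (1,2) = 5.
Cage m needs product 15, so (2,2) = 1.
Row 3 already has 1; hence (3,2) = 3.
Row 3 already has 1, so (3,5) = 2.
Cage c has product 120, which forces (5,1) = 2.
Column 2 now contains 3, which forces (5,2) = 6.
6 is placed in row 5, leaving (5,4) = 3.
Column 5 now contains 2, so (5,5) = 1.
Row 6 already has 2, leaving (6,1) = 3.
Row 6 now contains 3, leaving (6,5) = 5.
Column 4 now contains 3, leaving (2,4) = 5.
5 is placed in column 5, leaving (2,5) = 3.
Row 6 already has 5; hence (6,4) = 6.
Filled in: 1 5 3 2 4 6 / 4 1 6 5 3 2 / 6 3 5 4 2 1 / 5 4 2 1 6 3 / 2 6 4 3 1 5 / 3 2 1 6 5 4.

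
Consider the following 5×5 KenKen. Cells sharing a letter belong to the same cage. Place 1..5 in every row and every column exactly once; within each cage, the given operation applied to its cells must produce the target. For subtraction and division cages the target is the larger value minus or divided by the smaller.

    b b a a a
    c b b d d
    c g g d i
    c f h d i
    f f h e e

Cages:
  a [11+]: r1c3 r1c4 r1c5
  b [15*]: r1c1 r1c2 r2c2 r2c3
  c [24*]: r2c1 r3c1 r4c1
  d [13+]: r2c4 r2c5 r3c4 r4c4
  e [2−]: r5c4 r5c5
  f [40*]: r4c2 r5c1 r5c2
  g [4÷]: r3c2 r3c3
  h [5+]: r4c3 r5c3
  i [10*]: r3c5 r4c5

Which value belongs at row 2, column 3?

1

The only place for 1 in column 1 is r1c1.
The only place for 3 in row 1 is r1c2.
In column 1, 5 can only go at r5c1, so r5c1 = 5.
Column 2 needs a 5, and only r2c2 is open for it.
5 is placed in row 2; hence r2c3 = 1.
Column 3 now contains 1, which forces r3c3 = 4.
Row 3 now contains 4, so r3c2 = 1.
The only place for 1 in row 4 is r4c4.
Cage d has sum 13; hence r3c4 = 5.
Row 3 now contains 5, so r3c5 = 2.
Column 5 now contains 2; hence r4c5 = 5.
Cage a needs sum 11, which forces r1c3 = 5.
Cage a needs sum 11; hence r1c4 = 2.
Column 5 now contains 5, so r1c5 = 4.
Column 5 already has 4; hence r2c5 = 3.
2 is placed in row 3, which forces r3c1 = 3.
Column 4 already has 2, which forces r5c4 = 3.
Column 5 already has 4; hence r5c5 = 1.
Row 2 already has 3, which forces r2c4 = 4.
Cage h needs two cells with sum 5; hence r4c3 = 3.
Row 5 already has 3, which forces r5c3 = 2.
Row 2 now contains 4; hence r2c1 = 2.
Cage c needs product 24, leaving r4c1 = 4.
The 3 cells of cage f must have product 40, so r4c2 = 2.
Row 5 now contains 2, which forces r5c2 = 4.
Completed grid: 1 3 5 2 4 / 2 5 1 4 3 / 3 1 4 5 2 / 4 2 3 1 5 / 5 4 2 3 1.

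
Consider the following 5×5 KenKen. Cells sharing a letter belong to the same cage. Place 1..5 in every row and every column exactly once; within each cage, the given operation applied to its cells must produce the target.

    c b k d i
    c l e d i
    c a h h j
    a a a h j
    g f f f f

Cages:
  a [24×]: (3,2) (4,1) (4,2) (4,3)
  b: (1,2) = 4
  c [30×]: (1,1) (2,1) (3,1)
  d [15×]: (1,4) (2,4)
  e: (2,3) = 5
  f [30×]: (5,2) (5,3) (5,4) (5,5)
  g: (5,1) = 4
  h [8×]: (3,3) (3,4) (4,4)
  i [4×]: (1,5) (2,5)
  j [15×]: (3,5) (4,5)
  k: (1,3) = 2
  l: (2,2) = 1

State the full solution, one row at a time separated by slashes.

3 4 2 5 1 / 2 1 5 3 4 / 5 2 1 4 3 / 1 3 4 2 5 / 4 5 3 1 2

B is a freebie, so (1,2) = 4.
Cage k is given; hence (1,3) = 2.
Row 1 now contains 4, which forces (1,5) = 1.
L is a freebie; hence (2,2) = 1.
E is a freebie, so (2,3) = 5.
Row 2 now contains 5, so (2,4) = 3.
Column 5 now contains 1, leaving (2,5) = 4.
Cage g is given, which forces (5,1) = 4.
Column 4 already has 3, leaving (1,4) = 5.
3 is placed in row 2, so (2,1) = 2.
Cage a has product 24; hence (4,1) = 1.
Cage a has product 24, so (4,3) = 4.
Row 4 already has 4, which forces (4,4) = 2.
2 is placed in column 4; hence (5,4) = 1.
5 is placed in row 1; hence (1,1) = 3.
Cage c has product 30; hence (3,1) = 5.
Cage a has product 24, leaving (3,2) = 2.
Column 3 now contains 4; hence (3,3) = 1.
Column 4 already has 1, which forces (3,4) = 4.
Row 3 now contains 5, leaving (3,5) = 3.
2 is placed in row 4, so (4,2) = 3.
Column 5 already has 3, which forces (4,5) = 5.
2 is placed in column 2, so (5,2) = 5.
1 is placed in row 5, leaving (5,3) = 3.
Column 5 now contains 5, leaving (5,5) = 2.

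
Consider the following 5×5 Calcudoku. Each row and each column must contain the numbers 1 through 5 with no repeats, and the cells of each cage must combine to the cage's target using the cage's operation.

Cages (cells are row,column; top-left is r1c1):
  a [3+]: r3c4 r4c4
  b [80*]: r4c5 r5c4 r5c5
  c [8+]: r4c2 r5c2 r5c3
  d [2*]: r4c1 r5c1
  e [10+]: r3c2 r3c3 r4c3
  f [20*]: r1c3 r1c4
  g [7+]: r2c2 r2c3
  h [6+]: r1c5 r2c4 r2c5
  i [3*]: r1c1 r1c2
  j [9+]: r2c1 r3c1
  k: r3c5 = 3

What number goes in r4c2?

3

Cage k is a single given cell; hence r3c5 = 3.
Cage b has product 80, which forces r4c5 = 4.
Cage b needs product 80, which forces r5c4 = 4.
Cage b has product 80; hence r5c5 = 5.
The two cells of cage f must have product 20, leaving r1c3 = 4.
Column 4 now contains 4, so r1c4 = 5.
The 3 cells of cage h must have sum 6, leaving r2c4 = 3.
The only place for 2 in row 1 is r1c5.
Column 5 now contains 2, leaving r2c5 = 1.
The only place for 4 in row 2 is r2c1.
Column 1 already has 4; hence r3c1 = 5.
Cage e has sum 10; hence r3c2 = 4.
Cage e has sum 10, which forces r3c3 = 1.
Row 3 now contains 1, so r3c4 = 2.
The 3 cells of cage e must have sum 10, so r4c3 = 5.
Column 4 already has 2; hence r4c4 = 1.
Cage g's pair has sum 7, leaving r2c2 = 5.
5 is placed in column 3, leaving r2c3 = 2.
1 is placed in row 4, leaving r4c1 = 2.
Row 4 already has 5, leaving r4c2 = 3.
The two cells of cage d must have product 2, so r5c1 = 1.
Cage c needs sum 8, so r5c2 = 2.
Cage c has sum 8; hence r5c3 = 3.
1 is placed in column 1; hence r1c1 = 3.
3 is placed in column 2, which forces r1c2 = 1.
Completed grid: 3 1 4 5 2 / 4 5 2 3 1 / 5 4 1 2 3 / 2 3 5 1 4 / 1 2 3 4 5.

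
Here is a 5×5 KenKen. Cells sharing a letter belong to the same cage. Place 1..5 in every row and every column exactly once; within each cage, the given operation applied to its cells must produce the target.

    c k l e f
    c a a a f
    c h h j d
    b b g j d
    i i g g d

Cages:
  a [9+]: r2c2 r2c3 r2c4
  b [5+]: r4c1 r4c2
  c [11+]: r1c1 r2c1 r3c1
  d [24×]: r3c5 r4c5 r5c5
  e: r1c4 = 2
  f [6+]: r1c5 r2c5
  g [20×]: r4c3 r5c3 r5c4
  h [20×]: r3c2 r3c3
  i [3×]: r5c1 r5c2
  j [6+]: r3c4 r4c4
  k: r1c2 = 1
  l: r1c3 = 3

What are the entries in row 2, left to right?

5 4 2 3 1

Cage k is a single given cell; hence r1c2 = 1.
L is a freebie; hence r1c3 = 3.
Cage e is a single given cell, leaving r1c4 = 2.
Column 2 already has 1, leaving r5c2 = 3.
Cage a needs sum 9, so r2c4 = 3.
Row 5 now contains 3, which forces r5c1 = 1.
Column 1 already has 1, leaving r4c1 = 3.
Cage b's pair has sum 5, leaving r4c2 = 2.
Cage g has product 20, leaving r4c3 = 1.
Row 4 now contains 1, leaving r4c4 = 5.
Row 4 now contains 2; hence r4c5 = 4.
Column 4 now contains 5; hence r5c4 = 4.
Column 5 already has 4; hence r5c5 = 2.
Column 5 already has 4, leaving r1c5 = 5.
Cage a has sum 9, so r2c2 = 4.
Cage a has sum 9, leaving r2c3 = 2.
2 is placed in column 5, which forces r2c5 = 1.
Column 2 now contains 4, so r3c2 = 5.
Row 3 already has 5, which forces r3c3 = 4.
Column 4 now contains 5, so r3c4 = 1.
2 is placed in column 5, so r3c5 = 3.
Row 5 already has 4, leaving r5c3 = 5.
5 is placed in row 1, so r1c1 = 4.
2 is placed in row 2, which forces r2c1 = 5.
Row 3 now contains 4, so r3c1 = 2.
Filled in: 4 1 3 2 5 / 5 4 2 3 1 / 2 5 4 1 3 / 3 2 1 5 4 / 1 3 5 4 2.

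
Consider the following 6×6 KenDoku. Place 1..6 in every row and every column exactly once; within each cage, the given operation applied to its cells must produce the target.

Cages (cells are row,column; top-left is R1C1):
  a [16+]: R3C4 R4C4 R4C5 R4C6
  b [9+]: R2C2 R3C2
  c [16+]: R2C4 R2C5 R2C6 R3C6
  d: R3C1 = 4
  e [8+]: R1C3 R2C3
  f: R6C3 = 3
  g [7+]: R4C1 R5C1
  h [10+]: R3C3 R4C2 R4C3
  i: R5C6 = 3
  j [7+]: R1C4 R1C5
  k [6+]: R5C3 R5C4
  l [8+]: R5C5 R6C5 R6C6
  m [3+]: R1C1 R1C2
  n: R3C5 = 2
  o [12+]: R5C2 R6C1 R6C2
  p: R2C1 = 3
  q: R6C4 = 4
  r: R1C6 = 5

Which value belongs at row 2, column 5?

Cage r is a single given cell, leaving R1C6 = 5.
P is a freebie; hence R2C1 = 3.
D is a freebie, leaving R3C1 = 4.
Cage n is a single given cell, leaving R3C5 = 2.
Cage i is given, leaving R5C6 = 3.
Cage f is given, so R6C3 = 3.
Q is a freebie; hence R6C4 = 4.
The only place for 3 in row 1 is R1C4.
Cage j needs two cells with sum 7, which forces R1C5 = 4.
The 4 cells of cage c must have sum 16, leaving R2C6 = 4.
Row 2 now contains 4, which forces R2C2 = 6.
6 is placed in row 2, so R2C3 = 2.
Cage b's pair has sum 9; hence R3C2 = 3.
The 4 cells of cage a must have sum 16; hence R4C5 = 3.
Column 3 now contains 2; hence R1C3 = 6.
Cage c needs sum 16; hence R3C6 = 6.
Column 6 now contains 6; hence R4C6 = 2.
Column 6 now contains 2; hence R6C6 = 1.
Row 3 now contains 6, leaving R3C4 = 5.
Cage a has sum 16, so R4C4 = 6.
Cage l has sum 8, leaving R5C5 = 1.
Cage l has sum 8, which forces R6C5 = 6.
Column 4 now contains 5; hence R2C4 = 1.
Column 5 now contains 1, which forces R2C5 = 5.
5 is placed in row 3, leaving R3C3 = 1.
The 3 cells of cage o must have sum 12, leaving R5C2 = 5.
Cage k needs two cells with sum 6, which forces R5C3 = 4.
1 is placed in row 5, so R5C4 = 2.
Row 6 already has 6; hence R6C1 = 5.
Cage o needs sum 12, which forces R6C2 = 2.
Cage m's pair has sum 3, leaving R1C1 = 2.
Column 2 already has 2, so R1C2 = 1.
Column 1 already has 5, so R4C1 = 1.
Column 2 now contains 5, so R4C2 = 4.
Column 3 now contains 4, so R4C3 = 5.
Row 5 now contains 2, leaving R5C1 = 6.
The full grid is 2 1 6 3 4 5 / 3 6 2 1 5 4 / 4 3 1 5 2 6 / 1 4 5 6 3 2 / 6 5 4 2 1 3 / 5 2 3 4 6 1.

5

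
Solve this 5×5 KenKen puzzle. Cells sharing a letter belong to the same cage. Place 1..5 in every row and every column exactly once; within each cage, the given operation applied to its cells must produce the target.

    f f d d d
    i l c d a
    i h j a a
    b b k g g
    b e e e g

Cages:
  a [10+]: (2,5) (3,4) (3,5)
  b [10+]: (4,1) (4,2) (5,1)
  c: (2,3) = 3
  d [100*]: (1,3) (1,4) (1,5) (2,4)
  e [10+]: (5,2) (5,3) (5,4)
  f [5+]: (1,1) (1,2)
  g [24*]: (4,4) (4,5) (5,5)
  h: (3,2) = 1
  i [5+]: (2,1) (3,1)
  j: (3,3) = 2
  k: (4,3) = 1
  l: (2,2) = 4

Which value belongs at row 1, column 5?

L is a freebie; hence (2,2) = 4.
C is a freebie; hence (2,3) = 3.
Cage d needs product 100, so (2,4) = 5.
Cage h is a single given cell, so (3,2) = 1.
J is a freebie, so (3,3) = 2.
K is a freebie; hence (4,3) = 1.
Cage a needs sum 10, which forces (3,5) = 5.
Cage d has product 100, which forces (1,3) = 5.
Column 3 now contains 5; hence (5,3) = 4.
Cage e has sum 10; hence (5,2) = 5.
Cage e has sum 10, leaving (5,4) = 1.
Column 4 now contains 1; hence (1,4) = 4.
The 4 cells of cage d must have product 100, so (1,5) = 1.
Column 5 now contains 1, leaving (2,5) = 2.
Column 4 already has 4, so (3,4) = 3.
Column 4 already has 3, leaving (4,4) = 2.
Column 5 already has 2; hence (5,5) = 3.
2 is placed in row 2, leaving (2,1) = 1.
3 is placed in row 3, so (3,1) = 4.
The 3 cells of cage b must have sum 10; hence (4,1) = 5.
Row 4 already has 2, leaving (4,2) = 3.
Column 5 now contains 3; hence (4,5) = 4.
3 is placed in row 5; hence (5,1) = 2.
Column 1 already has 2, which forces (1,1) = 3.
Column 2 now contains 3; hence (1,2) = 2.
Completed grid: 3 2 5 4 1 / 1 4 3 5 2 / 4 1 2 3 5 / 5 3 1 2 4 / 2 5 4 1 3.

1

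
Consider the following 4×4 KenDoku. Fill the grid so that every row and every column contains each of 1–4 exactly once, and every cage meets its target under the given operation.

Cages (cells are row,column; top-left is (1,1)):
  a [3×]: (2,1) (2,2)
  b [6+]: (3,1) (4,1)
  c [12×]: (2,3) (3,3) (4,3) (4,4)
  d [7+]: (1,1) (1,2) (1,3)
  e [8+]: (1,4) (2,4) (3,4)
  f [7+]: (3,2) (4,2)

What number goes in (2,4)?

In row 1, 3 can only go at (1,4), so (1,4) = 3.
In row 2, 2 can only go at (2,3), so (2,3) = 2.
The 4 cells of cage c must have product 12, leaving (4,4) = 2.
Cage b needs two cells with sum 6, leaving (3,1) = 2.
2 is placed in row 4; hence (4,1) = 4.
Row 4 now contains 4, leaving (4,2) = 3.
Row 4 now contains 3; hence (4,3) = 1.
Column 1 now contains 4, so (1,1) = 1.
The 3 cells of cage d must have sum 7, which forces (1,2) = 2.
1 is placed in column 3, so (1,3) = 4.
Cage a's pair has product 3, leaving (2,1) = 3.
3 is placed in column 2; hence (2,2) = 1.
Row 2 already has 1, which forces (2,4) = 4.
3 is placed in column 2; hence (3,2) = 4.
1 is placed in column 3, which forces (3,3) = 3.
Column 4 already has 4; hence (3,4) = 1.
Completed grid: 1 2 4 3 / 3 1 2 4 / 2 4 3 1 / 4 3 1 2.

4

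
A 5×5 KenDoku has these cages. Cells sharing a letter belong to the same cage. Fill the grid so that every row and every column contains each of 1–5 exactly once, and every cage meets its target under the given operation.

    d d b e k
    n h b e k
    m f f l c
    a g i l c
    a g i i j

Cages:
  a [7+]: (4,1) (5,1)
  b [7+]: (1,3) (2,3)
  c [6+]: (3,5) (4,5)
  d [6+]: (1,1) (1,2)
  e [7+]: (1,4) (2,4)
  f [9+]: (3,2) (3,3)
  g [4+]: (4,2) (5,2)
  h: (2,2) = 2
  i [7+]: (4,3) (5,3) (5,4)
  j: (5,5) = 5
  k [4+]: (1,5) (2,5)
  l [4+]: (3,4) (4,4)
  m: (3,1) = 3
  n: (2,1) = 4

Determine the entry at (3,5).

N is a freebie, leaving (2,1) = 4.
Cage h is given, which forces (2,2) = 2.
Cage m is given, so (3,1) = 3.
3 is placed in row 3, so (3,4) = 1.
Column 4 already has 1, leaving (4,4) = 3.
Cage j is a single given cell, which forces (5,5) = 5.
Cage e's pair has sum 7, so (1,4) = 2.
Column 4 now contains 3, so (2,4) = 5.
Cage a needs two cells with sum 7, so (4,1) = 5.
Row 4 already has 3, leaving (4,2) = 1.
5 is placed in row 5, so (5,1) = 2.
Cage g needs two cells with sum 4, so (5,2) = 3.
Column 4 now contains 2, which forces (5,4) = 4.
5 is placed in column 1, which forces (1,1) = 1.
Cage d needs two cells with sum 6, which forces (1,2) = 5.
2 is placed in row 1, which forces (1,3) = 4.
1 is placed in row 1; hence (1,5) = 3.
5 is placed in row 2, so (2,3) = 3.
Column 5 now contains 3, which forces (2,5) = 1.
5 is placed in column 2; hence (3,2) = 4.
Column 3 now contains 4, which forces (3,3) = 5.
4 is placed in row 3, which forces (3,5) = 2.
Cage i has sum 7, which forces (4,3) = 2.
Column 5 now contains 2; hence (4,5) = 4.
Row 5 already has 4, so (5,3) = 1.
Filled in: 1 5 4 2 3 / 4 2 3 5 1 / 3 4 5 1 2 / 5 1 2 3 4 / 2 3 1 4 5.

2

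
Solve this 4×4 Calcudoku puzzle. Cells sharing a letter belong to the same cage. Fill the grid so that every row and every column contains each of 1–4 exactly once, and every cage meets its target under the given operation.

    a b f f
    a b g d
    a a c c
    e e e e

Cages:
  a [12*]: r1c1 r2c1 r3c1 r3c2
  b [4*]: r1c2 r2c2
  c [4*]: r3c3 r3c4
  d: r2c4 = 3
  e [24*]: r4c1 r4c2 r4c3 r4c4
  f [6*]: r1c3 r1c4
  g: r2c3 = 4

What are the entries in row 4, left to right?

4 3 2 1

Cage g is given, leaving r2c3 = 4.
Cage d is given, leaving r2c4 = 3.
4 is placed in column 3, which forces r3c3 = 1.
Row 3 now contains 1; hence r3c4 = 4.
The two cells of cage b must have product 4, leaving r1c2 = 4.
The two cells of cage f must have product 6; hence r1c3 = 3.
Column 4 already has 3; hence r1c4 = 2.
4 is placed in row 2, so r2c2 = 1.
Row 3 already has 4, so r3c1 = 3.
Row 3 now contains 1, so r3c2 = 2.
Column 2 now contains 2, leaving r4c2 = 3.
Column 3 now contains 3, which forces r4c3 = 2.
2 is placed in column 4, which forces r4c4 = 1.
2 is placed in row 1, so r1c1 = 1.
1 is placed in row 2, so r2c1 = 2.
Row 4 now contains 1, leaving r4c1 = 4.
Filled in: 1 4 3 2 / 2 1 4 3 / 3 2 1 4 / 4 3 2 1.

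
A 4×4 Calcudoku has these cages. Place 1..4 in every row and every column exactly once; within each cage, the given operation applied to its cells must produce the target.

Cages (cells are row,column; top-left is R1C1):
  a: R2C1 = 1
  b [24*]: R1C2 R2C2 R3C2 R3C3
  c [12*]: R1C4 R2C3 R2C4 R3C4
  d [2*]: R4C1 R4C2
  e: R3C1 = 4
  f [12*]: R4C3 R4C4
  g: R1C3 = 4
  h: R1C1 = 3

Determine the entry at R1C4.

Cage h is given, which forces R1C1 = 3.
G is a freebie, so R1C3 = 4.
A is a freebie, leaving R2C1 = 1.
1 is placed in row 2, so R2C3 = 2.
Cage e is a single given cell, so R3C1 = 4.
Column 1 already has 1, leaving R4C1 = 2.
Row 4 now contains 2, leaving R4C2 = 1.
Column 3 already has 4; hence R4C3 = 3.
Row 4 now contains 3; hence R4C4 = 4.
Column 2 now contains 1, so R1C2 = 2.
Row 1 already has 2, which forces R1C4 = 1.
Cage b needs product 24, leaving R2C2 = 4.
Column 4 already has 4; hence R2C4 = 3.
The 4 cells of cage b must have product 24, which forces R3C2 = 3.
Column 3 now contains 3; hence R3C3 = 1.
Column 4 now contains 1, so R3C4 = 2.
Completed grid: 3 2 4 1 / 1 4 2 3 / 4 3 1 2 / 2 1 3 4.

1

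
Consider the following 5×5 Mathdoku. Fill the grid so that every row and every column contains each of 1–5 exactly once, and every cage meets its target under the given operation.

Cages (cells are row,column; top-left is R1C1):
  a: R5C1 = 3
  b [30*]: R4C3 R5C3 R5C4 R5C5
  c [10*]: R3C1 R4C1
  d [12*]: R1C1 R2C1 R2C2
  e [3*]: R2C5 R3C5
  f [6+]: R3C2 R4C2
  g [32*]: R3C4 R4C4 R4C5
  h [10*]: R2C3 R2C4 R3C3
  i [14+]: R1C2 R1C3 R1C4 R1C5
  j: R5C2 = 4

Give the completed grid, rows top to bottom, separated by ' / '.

1 2 4 3 5 / 4 3 2 5 1 / 2 5 1 4 3 / 5 1 3 2 4 / 3 4 5 1 2

The 3 cells of cage g must have product 32, which forces R3C4 = 4.
Cage g has product 32, leaving R4C4 = 2.
The 3 cells of cage g must have product 32, leaving R4C5 = 4.
Cage a is a single given cell, so R5C1 = 3.
Cage j is a single given cell, which forces R5C2 = 4.
Cage i has sum 14, so R1C3 = 4.
Cage d needs product 12, so R2C2 = 3.
3 is placed in row 2, which forces R2C5 = 1.
Cage c needs two cells with product 10, leaving R3C1 = 2.
Column 5 already has 1; hence R3C5 = 3.
Row 4 now contains 2, leaving R4C1 = 5.
Row 4 now contains 5, which forces R4C2 = 1.
Cage b needs product 30, so R4C3 = 3.
4 is placed in row 1, so R1C1 = 1.
The 4 cells of cage i must have sum 14, leaving R1C4 = 3.
Row 2 now contains 1, so R2C1 = 4.
Cage h has product 10, so R2C3 = 2.
Row 2 now contains 1, leaving R2C4 = 5.
1 is placed in column 2, which forces R3C2 = 5.
The 3 cells of cage h must have product 10, which forces R3C3 = 1.
1 is placed in column 3, so R5C3 = 5.
Column 4 already has 5, leaving R5C4 = 1.
Row 5 now contains 5; hence R5C5 = 2.
Column 2 already has 5, leaving R1C2 = 2.
2 is placed in column 5, which forces R1C5 = 5.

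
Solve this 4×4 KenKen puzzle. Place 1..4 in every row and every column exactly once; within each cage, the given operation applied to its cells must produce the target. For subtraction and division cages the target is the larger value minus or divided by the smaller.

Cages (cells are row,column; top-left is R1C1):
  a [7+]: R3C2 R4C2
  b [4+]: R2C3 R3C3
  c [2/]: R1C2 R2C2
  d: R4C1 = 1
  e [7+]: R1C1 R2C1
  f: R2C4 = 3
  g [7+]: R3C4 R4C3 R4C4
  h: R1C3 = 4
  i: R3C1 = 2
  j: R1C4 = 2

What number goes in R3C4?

Cage h is a single given cell, so R1C3 = 4.
Cage j is given, so R1C4 = 2.
Cage f is a single given cell, so R2C4 = 3.
Cage i is given; hence R3C1 = 2.
Cage d is a single given cell; hence R4C1 = 1.
Row 4 now contains 1; hence R4C4 = 4.
Row 1 already has 4; hence R1C1 = 3.
2 is placed in row 1, so R1C2 = 1.
3 is placed in row 2, which forces R2C1 = 4.
The two cells of cage c must have quotient 2, leaving R2C2 = 2.
3 is placed in row 2, leaving R2C3 = 1.
Cage a needs two cells with sum 7, so R3C2 = 4.
Cage b's pair has sum 4, which forces R3C3 = 3.
Column 4 already has 4, which forces R3C4 = 1.
Row 4 now contains 4, so R4C2 = 3.
The 3 cells of cage g must have sum 7, so R4C3 = 2.
The full grid is 3 1 4 2 / 4 2 1 3 / 2 4 3 1 / 1 3 2 4.

1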